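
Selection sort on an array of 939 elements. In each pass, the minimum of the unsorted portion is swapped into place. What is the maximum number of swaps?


Selection sort performs one swap per pass:
  Pass 1: find min in positions 0 to 938, swap with position 0
  Pass 2: find min in positions 1 to 938, swap with position 1
  Pass 3: find min in positions 2 to 938, swap with position 2
  Pass 4: find min in positions 3 to 938, swap with position 3
  Pass 5: find min in positions 4 to 938, swap with position 4
  ... (933 more passes)
Total passes (and swaps) = n - 1 = 939 - 1 = 938


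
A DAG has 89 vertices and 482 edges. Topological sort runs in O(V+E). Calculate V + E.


V = 89 (vertex processing)
E = 482 (edge processing)
V + E = 89 + 482 = 571


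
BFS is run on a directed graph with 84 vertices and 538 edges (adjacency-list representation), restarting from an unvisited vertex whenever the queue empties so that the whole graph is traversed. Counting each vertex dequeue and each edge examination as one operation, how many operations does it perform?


A full BFS traversal dequeues each vertex exactly once and examines each directed edge exactly once.
V = 84 (vertex processing cost)
E = 538 (edge examination cost)
Total operations proportional to V + E = 84 + 538 = 622


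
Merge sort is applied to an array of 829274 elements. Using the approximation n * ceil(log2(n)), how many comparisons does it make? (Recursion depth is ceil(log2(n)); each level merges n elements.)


Merge sort divides the array into halves recursively.
Number of levels = ceil(log2(829274)) = 20
At each level, approximately n = 829274 comparisons are needed for merging.
Total comparisons ~ n * ceil(log2(n)) = 829274 * 20 = 16585480


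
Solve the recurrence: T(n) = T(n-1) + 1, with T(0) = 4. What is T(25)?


Unrolling the recurrence:
T(25) = T(24) + 1
       = T(23) + 1 + 1
       = T(22) + 1*3
       ...
       = T(0) + 1*25
       = 4 + 25 = 29


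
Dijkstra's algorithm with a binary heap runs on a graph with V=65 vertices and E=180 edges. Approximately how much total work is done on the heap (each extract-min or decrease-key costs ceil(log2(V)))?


Dijkstra with a binary heap: each vertex is extracted once, each edge may relax once.
Each heap operation costs O(log V).
V + E = 65 + 180 = 245
ceil(log2(65)) = 7 (since 2^6 = 64 < 65 <= 128 = 2^7)
Total heap work = (V+E) * ceil(log2(V)) = 245 * 7 = 1715


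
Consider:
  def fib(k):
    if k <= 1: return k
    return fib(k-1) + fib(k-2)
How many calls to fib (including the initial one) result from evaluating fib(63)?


Let C(m) = total calls to evaluate fib(m). Then C(0)=C(1)=1, and
C(m) = 1 + C(m-1) + C(m-2) for m >= 2.
Build the table (each entry = 1 + previous two):
  C(0) = 1
  C(1) = 1
  C(2) = 1 + 1 + 1 = 3
  C(3) = 1 + 3 + 1 = 5
  C(4) = 1 + 5 + 3 = 9
  C(5) = 1 + 9 + 5 = 15
  C(6) = 1 + 15 + 9 = 25
  C(7) = 1 + 25 + 15 = 41
  C(8) = 1 + 41 + 25 = 67
  C(9) = 1 + 67 + 41 = 109
  C(10) = 1 + 109 + 67 = 177
  C(11) = 1 + 177 + 109 = 287
  C(12) = 1 + 287 + 177 = 465
  C(13) = 1 + 465 + 287 = 753
  C(14) = 1 + 753 + 465 = 1219
  C(15) = 1 + 1219 + 753 = 1973
  C(16) = 1 + 1973 + 1219 = 3193
  C(17) = 1 + 3193 + 1973 = 5167
  C(18) = 1 + 5167 + 3193 = 8361
  C(19) = 1 + 8361 + 5167 = 13529
  C(20) = 1 + 13529 + 8361 = 21891
  C(21) = 1 + 21891 + 13529 = 35421
  C(22) = 1 + 35421 + 21891 = 57313
  C(23) = 1 + 57313 + 35421 = 92735
  C(24) = 1 + 92735 + 57313 = 150049
  C(25) = 1 + 150049 + 92735 = 242785
  C(26) = 1 + 242785 + 150049 = 392835
  C(27) = 1 + 392835 + 242785 = 635621
  C(28) = 1 + 635621 + 392835 = 1028457
  C(29) = 1 + 1028457 + 635621 = 1664079
  C(30) = 1 + 1664079 + 1028457 = 2692537
  C(31) = 1 + 2692537 + 1664079 = 4356617
  C(32) = 1 + 4356617 + 2692537 = 7049155
  C(33) = 1 + 7049155 + 4356617 = 11405773
  C(34) = 1 + 11405773 + 7049155 = 18454929
  C(35) = 1 + 18454929 + 11405773 = 29860703
  C(36) = 1 + 29860703 + 18454929 = 48315633
  C(37) = 1 + 48315633 + 29860703 = 78176337
  C(38) = 1 + 78176337 + 48315633 = 126491971
  C(39) = 1 + 126491971 + 78176337 = 204668309
  C(40) = 1 + 204668309 + 126491971 = 331160281
  C(41) = 1 + 331160281 + 204668309 = 535828591
  C(42) = 1 + 535828591 + 331160281 = 866988873
  C(43) = 1 + 866988873 + 535828591 = 1402817465
  C(44) = 1 + 1402817465 + 866988873 = 2269806339
  C(45) = 1 + 2269806339 + 1402817465 = 3672623805
  C(46) = 1 + 3672623805 + 2269806339 = 5942430145
  C(47) = 1 + 5942430145 + 3672623805 = 9615053951
  C(48) = 1 + 9615053951 + 5942430145 = 15557484097
  C(49) = 1 + 15557484097 + 9615053951 = 25172538049
  C(50) = 1 + 25172538049 + 15557484097 = 40730022147
  C(51) = 1 + 40730022147 + 25172538049 = 65902560197
  C(52) = 1 + 65902560197 + 40730022147 = 106632582345
  C(53) = 1 + 106632582345 + 65902560197 = 172535142543
  C(54) = 1 + 172535142543 + 106632582345 = 279167724889
  C(55) = 1 + 279167724889 + 172535142543 = 451702867433
  C(56) = 1 + 451702867433 + 279167724889 = 730870592323
  C(57) = 1 + 730870592323 + 451702867433 = 1182573459757
  C(58) = 1 + 1182573459757 + 730870592323 = 1913444052081
  C(59) = 1 + 1913444052081 + 1182573459757 = 3096017511839
  C(60) = 1 + 3096017511839 + 1913444052081 = 5009461563921
  C(61) = 1 + 5009461563921 + 3096017511839 = 8105479075761
  C(62) = 1 + 8105479075761 + 5009461563921 = 13114940639683
  C(63) = 1 + 13114940639683 + 8105479075761 = 21220419715445
Total calls for fib(63) = 21220419715445


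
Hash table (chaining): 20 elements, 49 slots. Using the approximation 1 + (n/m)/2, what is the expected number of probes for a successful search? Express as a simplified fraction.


Computing expected probes:
alpha = 20/49
= 1 + alpha/2
= 1 + 20/(2*49)
= (2*49 + 20) / (2*49)
= 118/98 = 59/49


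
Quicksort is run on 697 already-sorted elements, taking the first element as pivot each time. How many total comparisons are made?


Sum of comparisons per partition:
696 + 695 + ... + 1 + 0
= 697 * (697 - 1) / 2
= 697 * 696 / 2
= 242556


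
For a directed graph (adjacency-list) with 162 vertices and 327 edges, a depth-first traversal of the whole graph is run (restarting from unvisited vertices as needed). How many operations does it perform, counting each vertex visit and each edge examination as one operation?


A full DFS traversal visits each vertex once and examines each edge once.
V = 162
E = 327
Sum = 162 + 327 = 489


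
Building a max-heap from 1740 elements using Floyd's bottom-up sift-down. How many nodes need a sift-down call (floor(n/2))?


In a heap of 1740 elements (0-indexed array):
  Last element index: 1739
  Parent of last element: floor((1739 - 1) / 2) = 869
  Internal nodes: indices 0 to 869
  Count = floor(1740/2) = 870


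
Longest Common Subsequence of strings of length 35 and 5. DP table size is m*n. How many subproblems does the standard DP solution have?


DP table indexed by positions in both strings.
First string: 35 positions
Second string: 5 positions
Total = 35 * 5 = 175


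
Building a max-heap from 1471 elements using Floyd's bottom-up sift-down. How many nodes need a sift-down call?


In a heap of 1471 elements (0-indexed array):
  Last element index: 1470
  Parent of last element: floor((1470 - 1) / 2) = 734
  Internal nodes: indices 0 to 734
  Count = floor(1471/2) = 735


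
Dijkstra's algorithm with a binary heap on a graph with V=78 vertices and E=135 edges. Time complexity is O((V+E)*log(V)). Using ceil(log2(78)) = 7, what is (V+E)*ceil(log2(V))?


Dijkstra with a binary heap: each vertex is extracted once, each edge may relax once.
Each heap operation costs O(log V).
V + E = 78 + 135 = 213
ceil(log2(78)) = 7 (since 2^6 = 64 < 78 <= 128 = 2^7)
Total heap work = (V+E) * ceil(log2(V)) = 213 * 7 = 1491


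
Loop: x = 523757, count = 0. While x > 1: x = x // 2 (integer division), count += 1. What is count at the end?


The variable x halves each step:
x = 523757 -> 261878 -> 130939 -> 65469 -> 32734 -> 16367 -> 8183 -> 4091 -> 2045 -> 1022 -> 511 -> 255 -> 127 -> 63 -> 31 -> 15 -> 7 -> 3 -> 1
Number of halvings = floor(log2(523757)) = 18


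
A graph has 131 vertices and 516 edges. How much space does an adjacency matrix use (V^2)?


Adjacency matrix: V x V grid of entries
Space = V^2 = 131^2 = 131 * 131 = 17161


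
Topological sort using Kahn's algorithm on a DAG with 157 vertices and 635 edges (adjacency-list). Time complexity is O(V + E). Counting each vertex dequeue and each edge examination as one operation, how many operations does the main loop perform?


Kahn's algorithm:
  1. Compute in-degrees: O(V + E)
  2. Process queue: each vertex dequeued once (O(V))
     each edge examined once (O(E))
Total = V + E = 157 + 635 = 792


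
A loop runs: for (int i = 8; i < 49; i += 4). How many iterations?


Loop starts at i = 8, increments by 4, stops when i >= 49.
Number of iterations = ceil((49 - 8) / 4)
= ceil(41 / 4)
= 11


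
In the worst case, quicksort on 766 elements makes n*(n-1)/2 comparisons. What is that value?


Sum of comparisons per partition:
765 + 764 + ... + 1 + 0
= 766 * (766 - 1) / 2
= 766 * 765 / 2
= 292995


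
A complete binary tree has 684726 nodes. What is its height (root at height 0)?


In a complete binary tree, level k holds nodes 2^k .. 2^(k+1)-1 (1-indexed).
Height = floor(log2(n)) = floor(log2(684726)) = 19
Check: 2^19 = 524288 <= 684726 < 1048576 = 2^20


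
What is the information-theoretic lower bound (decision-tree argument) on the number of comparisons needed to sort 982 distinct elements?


A binary decision tree of height h has at most 2^h leaves and needs at least n! of them, so h >= ceil(log2(n!)).
982! is far too large to multiply out, so use Stirling's series:
  ln(n!) ~ n ln n - n + (1/2) ln(2 pi n) + 1/(12n)  (error below 1/(360 n^3), negligible here)
  ln(982) = 6.8895913
  n ln n = 982 * 6.8895913 = 6765.5787
  (1/2) ln(2 pi * 982) = (1/2) ln(6170.0880) = 4.3637
  1/(12*982) = 0.0001
  ln(982!) ~ 6765.5787 - 982 + 4.3637 + 0.0001 = 5787.9425
Convert to base 2: log2(982!) = 5787.9425 / ln 2 = 5787.9425 / 0.69314718 = 8350.2359
ceil(8350.2359) = 8351


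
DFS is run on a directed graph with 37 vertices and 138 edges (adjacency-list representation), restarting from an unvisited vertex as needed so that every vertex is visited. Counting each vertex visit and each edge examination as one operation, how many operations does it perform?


A full DFS traversal processes each vertex exactly once (push/pop on stack).
Each directed edge is examined once.
V = 37, E = 138
V + E = 175


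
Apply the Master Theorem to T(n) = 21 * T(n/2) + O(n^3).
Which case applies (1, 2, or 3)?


The Master Theorem: T(n) = a*T(n/b) + O(n^c)
  a = 21, b = 2, c = 3
log_b(a) = log_2(21) ~ 4.392
Compare b^c with a: 2^3 = 8 < 21, so c < log_b(a).
Since c < log_b(a), Case 1 applies.
T(n) = O(n^(log_2 21)) ~ O(n^4.392)
Master Theorem case = 1


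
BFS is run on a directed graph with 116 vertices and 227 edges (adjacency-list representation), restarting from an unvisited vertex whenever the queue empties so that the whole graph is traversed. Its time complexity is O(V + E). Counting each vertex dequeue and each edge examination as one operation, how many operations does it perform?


A full BFS traversal dequeues each vertex exactly once and examines each directed edge exactly once.
V = 116 (vertex processing cost)
E = 227 (edge examination cost)
Total operations proportional to V + E = 116 + 227 = 343


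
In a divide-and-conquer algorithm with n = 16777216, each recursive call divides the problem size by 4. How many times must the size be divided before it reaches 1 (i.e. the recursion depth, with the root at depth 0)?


Number of divisions = log_4(16777216)
Sizes: 16777216 -> 4194304 -> 1048576 -> 262144 -> 65536 -> 16384 -> 4096 -> 1024 -> 256 -> 64 -> 16 -> 4 -> 1 (12 divisions)
Recursion depth = 12


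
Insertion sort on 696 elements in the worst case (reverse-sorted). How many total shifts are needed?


In the worst case (reverse-sorted), each element shifts past all previous:
  Element 1: 1 shifts
  Element 2: 2 shifts
  Element 3: 3 shifts
  Element 4: 4 shifts
  Element 5: 5 shifts
  ...
  Element 695: 695 shifts
Total = 1 + 2 + ... + 695
= 696*(696-1)/2 = 241860


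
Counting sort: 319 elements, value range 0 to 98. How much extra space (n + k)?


n = 319 (output array)
k = 99 (count array for 99 distinct values)
Extra space = 319 + 99 = 418


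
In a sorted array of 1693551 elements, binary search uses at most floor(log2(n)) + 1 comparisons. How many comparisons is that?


Halving sequence: 1693551 -> 846775 -> 423387 -> 211693 -> 105846 -> 52923 -> 26461 -> 13230 -> 6615 -> 3307 -> 1653 -> 826 -> 413 -> 206 -> 103 -> 51 -> 25 -> 12 -> 6 -> 3 -> 1
Number of halvings = 20
Max comparisons = 20 + 1 = 21


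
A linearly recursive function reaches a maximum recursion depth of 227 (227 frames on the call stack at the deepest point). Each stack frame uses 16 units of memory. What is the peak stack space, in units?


Maximum recursion depth = 227 frames
Memory per frame = 16 units
Total stack space = depth * frame_size
= 227 * 16 = 3632


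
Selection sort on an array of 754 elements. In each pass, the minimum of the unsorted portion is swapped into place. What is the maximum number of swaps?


Selection sort performs one swap per pass:
  Pass 1: find min in positions 0 to 753, swap with position 0
  Pass 2: find min in positions 1 to 753, swap with position 1
  Pass 3: find min in positions 2 to 753, swap with position 2
  Pass 4: find min in positions 3 to 753, swap with position 3
  Pass 5: find min in positions 4 to 753, swap with position 4
  ... (748 more passes)
Total passes (and swaps) = n - 1 = 754 - 1 = 753


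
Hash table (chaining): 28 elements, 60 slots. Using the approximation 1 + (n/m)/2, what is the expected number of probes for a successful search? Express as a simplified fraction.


Computing expected probes:
alpha = 28/60
= 1 + alpha/2
= 1 + 28/(2*60)
= (2*60 + 28) / (2*60)
= 148/120 = 37/30


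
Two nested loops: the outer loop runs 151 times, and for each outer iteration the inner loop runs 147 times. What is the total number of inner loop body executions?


Outer loop: 151 iterations
Inner loop: 147 iterations per outer iteration
Total = 151 * 147 = 22197


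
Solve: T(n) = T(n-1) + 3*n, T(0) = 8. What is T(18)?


Expanding the recurrence:
T(18) = T(17) + 3*18
       = T(16) + 3*17 + 3*18
       ...
       = T(0) + 3*(1 + 2 + ... + 18)
       = 8 + 3 * 18*19/2
       = 8 + 3 * 171
       = 8 + 513 = 521


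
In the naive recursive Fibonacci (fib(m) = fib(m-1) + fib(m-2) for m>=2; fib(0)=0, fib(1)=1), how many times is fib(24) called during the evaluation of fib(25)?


Let N(m) = number of times fib(m) is called while evaluating fib(25).
N(25) = 1 (the initial call).
N(24) = 1 (only fib(25) calls it).
For 1 <= m <= 23: fib(m) is called by fib(m+1) and fib(m+2), so
  N(m) = N(m+1) + N(m+2).
fib(0) is called only by fib(2), so N(0) = N(2).
Walk down from m=25:
  N(25)=1, N(24)=1
N(24) = 1


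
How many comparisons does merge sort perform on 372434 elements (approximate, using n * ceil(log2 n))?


Recursion depth: ceil(log2(372434)) = 19
Each recursion level merges n = 372434 elements
Total = 372434 * 19 = 7076246


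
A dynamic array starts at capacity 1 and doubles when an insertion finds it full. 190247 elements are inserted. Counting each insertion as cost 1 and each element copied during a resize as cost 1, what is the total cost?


n = 190247
Insertion costs: 190247
Resizes copy 1, 2, 4, ... up to the largest power of 2 that is <= n-1 = 190246, i.e. 131072.
Copy costs = 1 + 2 + 4 + 8 + 16 + 32 + 64 + 128 + 256 + 512 + 1024 + 2048 + 4096 + 8192 + 16384 + 32768 + 65536 + 131072 = 262143
Total = 190247 + 262143 = 452390


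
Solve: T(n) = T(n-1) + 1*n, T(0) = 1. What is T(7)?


Expanding the recurrence:
T(7) = T(6) + 1*7
       = T(5) + 1*6 + 1*7
       ...
       = T(0) + 1*(1 + 2 + ... + 7)
       = 1 + 1 * 7*8/2
       = 1 + 1 * 28
       = 1 + 28 = 29


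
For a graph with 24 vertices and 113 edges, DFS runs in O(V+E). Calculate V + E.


A full DFS traversal visits each vertex once and examines each edge once.
V = 24
E = 113
Sum = 24 + 113 = 137


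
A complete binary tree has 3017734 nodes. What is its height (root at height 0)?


In a complete binary tree, level k holds nodes 2^k .. 2^(k+1)-1 (1-indexed).
Height = floor(log2(n)) = floor(log2(3017734)) = 21
Check: 2^21 = 2097152 <= 3017734 < 4194304 = 2^22


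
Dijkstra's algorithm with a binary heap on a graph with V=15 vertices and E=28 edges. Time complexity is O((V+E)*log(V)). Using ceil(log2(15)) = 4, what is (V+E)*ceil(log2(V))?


Dijkstra with a binary heap: each vertex is extracted once, each edge may relax once.
Each heap operation costs O(log V).
V + E = 15 + 28 = 43
ceil(log2(15)) = 4 (since 2^3 = 8 < 15 <= 16 = 2^4)
Total heap work = (V+E) * ceil(log2(V)) = 43 * 4 = 172


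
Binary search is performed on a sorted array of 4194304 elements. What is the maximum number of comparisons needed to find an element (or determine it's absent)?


Binary search halves the search space each comparison:
  Step 1: search space = 4194304 -> 2097152
  Step 2: search space = 2097152 -> 1048576
  Step 3: search space = 1048576 -> 524288
  Step 4: search space = 524288 -> 262144
  Step 5: search space = 262144 -> 131072
  Step 6: search space = 131072 -> 65536
  Step 7: search space = 65536 -> 32768
  Step 8: search space = 32768 -> 16384
  Step 9: search space = 16384 -> 8192
  Step 10: search space = 8192 -> 4096
  Step 11: search space = 4096 -> 2048
  Step 12: search space = 2048 -> 1024
  Step 13: search space = 1024 -> 512
  Step 14: search space = 512 -> 256
  Step 15: search space = 256 -> 128
  Step 16: search space = 128 -> 64
  Step 17: search space = 64 -> 32
  Step 18: search space = 32 -> 16
  Step 19: search space = 16 -> 8
  Step 20: search space = 8 -> 4
  Step 21: search space = 4 -> 2
  Step 22: search space = 2 -> 1
  Step 23: search space = 1 (final check)
Maximum comparisons = floor(log2(4194304)) + 1 = 22 + 1 = 23


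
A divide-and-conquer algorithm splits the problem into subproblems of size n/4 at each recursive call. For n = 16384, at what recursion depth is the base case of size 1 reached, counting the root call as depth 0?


At each depth, the problem size is divided by 4:
  Depth 0: problem size = 16384
  Depth 1: problem size = 4096
  Depth 2: problem size = 1024
  Depth 3: problem size = 256
  Depth 4: problem size = 64
  Depth 5: problem size = 16
  Depth 6: problem size = 4
  Depth 7: problem size = 1 (base case)
The base case is reached at depth log_4(16384) = 7 (the tree has 8 levels counting depth 0, but the depth asked for is 7).
Recursion depth = 7


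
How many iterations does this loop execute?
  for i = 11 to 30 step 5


The loop variable i takes values starting at 11 and increments by 5 each iteration.
Sequence: i = 11, 16, 21, 26
The upper bound 30 is inclusive, so the count is floor((last - first) / step) + 1:
floor((30 - 11) / 5) + 1 = floor(19/5) + 1 = 3 + 1 = 4


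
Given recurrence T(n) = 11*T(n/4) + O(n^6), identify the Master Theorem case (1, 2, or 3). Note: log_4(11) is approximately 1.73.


Master Theorem parameters: a=11, b=4, c=6
log_b(a) = 1.73
Compare b^c with a: 4^6 = 4096 > 11, so c > log_b(a).
Comparing c=6 vs log_b(a)=1.73:
6 > 1.73 => Case 3
Result: T(n) = O(n^6)
Master Theorem case = 3


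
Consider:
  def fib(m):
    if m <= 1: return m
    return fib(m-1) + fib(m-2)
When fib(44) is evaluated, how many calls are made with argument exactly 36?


Let N(m) = number of times fib(m) is called while evaluating fib(44).
N(44) = 1 (the initial call).
N(43) = 1 (only fib(44) calls it).
For 1 <= m <= 42: fib(m) is called by fib(m+1) and fib(m+2), so
  N(m) = N(m+1) + N(m+2).
fib(0) is called only by fib(2), so N(0) = N(2).
Walk down from m=44:
  N(44)=1, N(43)=1, N(42)=2, N(41)=3, N(40)=5, N(39)=8, N(38)=13, N(37)=21, N(36)=34
N(36) = 34


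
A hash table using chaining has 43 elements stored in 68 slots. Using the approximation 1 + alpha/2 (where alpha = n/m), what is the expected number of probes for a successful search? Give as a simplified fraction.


Load factor alpha = n/m = 43/68
Expected probes = 1 + alpha/2 = 1 + 43/(2*68)
= 1 + 43/136
= 136/136 + 43/136
= 179/136


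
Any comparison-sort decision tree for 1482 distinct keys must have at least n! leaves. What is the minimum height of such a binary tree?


A binary decision tree of height h has at most 2^h leaves and needs at least n! of them, so h >= ceil(log2(n!)).
1482! is far too large to multiply out, so use Stirling's series:
  ln(n!) ~ n ln n - n + (1/2) ln(2 pi n) + 1/(12n)  (error below 1/(360 n^3), negligible here)
  ln(1482) = 7.3011478
  n ln n = 1482 * 7.3011478 = 10820.3010
  (1/2) ln(2 pi * 1482) = (1/2) ln(9311.6806) = 4.5695
  1/(12*1482) = 0.0001
  ln(1482!) ~ 10820.3010 - 1482 + 4.5695 + 0.0001 = 9342.8706
Convert to base 2: log2(1482!) = 9342.8706 / ln 2 = 9342.8706 / 0.69314718 = 13478.9131
ceil(13478.9131) = 13479


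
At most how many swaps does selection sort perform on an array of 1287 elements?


Each of the 1286 passes places one element in its final position.
Pass 1: swap minimum into position 0
Pass 2: swap minimum of remaining into position 1
...
Pass 1286: last two elements, one swap
Maximum swaps = 1287 - 1 = 1286


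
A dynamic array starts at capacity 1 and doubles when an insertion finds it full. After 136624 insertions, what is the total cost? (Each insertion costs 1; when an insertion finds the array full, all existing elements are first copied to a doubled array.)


Insertion cost: 136624 (one per element)
Resizes occur just before inserting elements 2, 3, 5, 9, ...
Elements copied at each resize: 1 + 2 + 4 + 8 + 16 + 32 + 64 + 128 + 256 + 512 + 1024 + 2048 + 4096 + 8192 + 16384 + 32768 + 65536 + 131072
Sum of copies = 262143 (geometric series: 2^k - 1)
Total = 136624 + 262143 = 398767


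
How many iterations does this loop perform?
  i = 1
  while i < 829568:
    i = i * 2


The loop variable doubles each iteration:
i = 1 -> 2 -> 4 -> 8 -> 16 -> 32 -> 64 -> 128 -> 256 -> 512 -> 1024 -> 2048 -> 4096 -> 8192 -> 16384 -> 32768 -> 65536 -> 131072 -> 262144 -> 524288 -> 1048576 (stop, 1048576 >= 829568)
Number of doublings = ceil(log2(829568)) = 20


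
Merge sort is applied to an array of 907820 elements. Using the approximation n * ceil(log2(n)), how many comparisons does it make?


Merge sort divides the array into halves recursively.
Number of levels = ceil(log2(907820)) = 20
At each level, approximately n = 907820 comparisons are needed for merging.
Total comparisons ~ n * ceil(log2(n)) = 907820 * 20 = 18156400


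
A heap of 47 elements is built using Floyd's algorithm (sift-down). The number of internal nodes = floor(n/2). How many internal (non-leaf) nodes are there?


Leaf nodes occupy roughly half the array.
Sift-down is called for each internal node, starting from the last one.
Internal nodes = floor(n/2) = floor(47/2) = 23


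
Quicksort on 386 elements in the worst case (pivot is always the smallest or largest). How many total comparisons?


In the worst case, each partition step picks the worst pivot:
  Partition 1: 385 comparisons (n-1 elements to compare)
  Partition 2: 384 comparisons
  Partition 3: 383 comparisons
  Partition 4: 382 comparisons
  Partition 5: 381 comparisons
  ...
  Last partition: 0 comparisons
Total = (n-1) + (n-2) + ... + 1 + 0 = n*(n-1)/2
= 386*385/2 = 74305


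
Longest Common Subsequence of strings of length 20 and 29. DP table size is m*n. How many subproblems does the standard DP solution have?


DP table indexed by positions in both strings.
First string: 20 positions
Second string: 29 positions
Total = 20 * 29 = 580


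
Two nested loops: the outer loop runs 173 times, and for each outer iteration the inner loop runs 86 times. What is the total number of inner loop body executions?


Outer loop: 173 iterations
Inner loop: 86 iterations per outer iteration
Total = 173 * 86 = 14878


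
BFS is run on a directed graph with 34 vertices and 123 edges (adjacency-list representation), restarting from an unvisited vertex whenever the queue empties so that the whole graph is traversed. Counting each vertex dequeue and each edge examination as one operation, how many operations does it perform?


A full BFS traversal dequeues each vertex exactly once and examines each directed edge exactly once.
V = 34 (vertex processing cost)
E = 123 (edge examination cost)
Total operations proportional to V + E = 34 + 123 = 157


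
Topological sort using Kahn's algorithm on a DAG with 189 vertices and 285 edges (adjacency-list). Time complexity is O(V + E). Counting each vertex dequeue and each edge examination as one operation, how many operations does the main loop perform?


Kahn's algorithm:
  1. Compute in-degrees: O(V + E)
  2. Process queue: each vertex dequeued once (O(V))
     each edge examined once (O(E))
Total = V + E = 189 + 285 = 474


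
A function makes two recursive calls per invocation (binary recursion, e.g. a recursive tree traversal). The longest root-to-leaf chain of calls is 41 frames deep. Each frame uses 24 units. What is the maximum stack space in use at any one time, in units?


Binary recursion: the two calls run one after the other, so only one root-to-leaf chain of frames is on the stack at a time.
Maximum depth (longest chain) = 41 frames
Each frame = 24 units
Max stack space = 41 * 24 = 984


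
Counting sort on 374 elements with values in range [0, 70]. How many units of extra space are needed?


Output array size: 374 (to store sorted result)
Count array size: 71 (one slot per possible value, range 0 to 70)
Total extra space = 374 + 71 = 445


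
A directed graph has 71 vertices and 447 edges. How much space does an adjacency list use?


Adjacency list: one list head per vertex + one entry per edge
Vertex heads: 71
Edge entries: 447
Total = 71 + 447 = 518


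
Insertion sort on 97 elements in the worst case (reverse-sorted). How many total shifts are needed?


In the worst case (reverse-sorted), each element shifts past all previous:
  Element 1: 1 shifts
  Element 2: 2 shifts
  Element 3: 3 shifts
  Element 4: 4 shifts
  Element 5: 5 shifts
  ...
  Element 96: 96 shifts
Total = 1 + 2 + ... + 96
= 97*(97-1)/2 = 4656


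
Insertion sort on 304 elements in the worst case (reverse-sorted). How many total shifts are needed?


In the worst case (reverse-sorted), each element shifts past all previous:
  Element 1: 1 shifts
  Element 2: 2 shifts
  Element 3: 3 shifts
  Element 4: 4 shifts
  Element 5: 5 shifts
  ...
  Element 303: 303 shifts
Total = 1 + 2 + ... + 303
= 304*(304-1)/2 = 46056


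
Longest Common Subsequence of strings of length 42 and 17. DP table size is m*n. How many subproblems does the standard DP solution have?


DP table indexed by positions in both strings.
First string: 42 positions
Second string: 17 positions
Total = 42 * 17 = 714


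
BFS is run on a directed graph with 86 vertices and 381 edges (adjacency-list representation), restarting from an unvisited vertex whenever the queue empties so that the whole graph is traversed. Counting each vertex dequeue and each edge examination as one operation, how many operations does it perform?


A full BFS traversal dequeues each vertex exactly once and examines each directed edge exactly once.
V = 86 (vertex processing cost)
E = 381 (edge examination cost)
Total operations proportional to V + E = 86 + 381 = 467


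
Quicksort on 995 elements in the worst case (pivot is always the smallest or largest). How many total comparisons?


In the worst case, each partition step picks the worst pivot:
  Partition 1: 994 comparisons (n-1 elements to compare)
  Partition 2: 993 comparisons
  Partition 3: 992 comparisons
  Partition 4: 991 comparisons
  Partition 5: 990 comparisons
  ...
  Last partition: 0 comparisons
Total = (n-1) + (n-2) + ... + 1 + 0 = n*(n-1)/2
= 995*994/2 = 494515


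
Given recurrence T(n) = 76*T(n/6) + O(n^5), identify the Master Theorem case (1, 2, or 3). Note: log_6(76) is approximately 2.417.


Master Theorem parameters: a=76, b=6, c=5
log_b(a) = 2.417
Compare b^c with a: 6^5 = 7776 > 76, so c > log_b(a).
Comparing c=5 vs log_b(a)=2.417:
5 > 2.417 => Case 3
Result: T(n) = O(n^5)
Master Theorem case = 3


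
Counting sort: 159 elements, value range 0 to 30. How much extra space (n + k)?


n = 159 (output array)
k = 31 (count array for 31 distinct values)
Extra space = 159 + 31 = 190


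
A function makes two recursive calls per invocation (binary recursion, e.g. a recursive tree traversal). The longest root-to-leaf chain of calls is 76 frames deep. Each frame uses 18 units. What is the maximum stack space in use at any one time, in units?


Binary recursion: the two calls run one after the other, so only one root-to-leaf chain of frames is on the stack at a time.
Maximum depth (longest chain) = 76 frames
Each frame = 18 units
Max stack space = 76 * 18 = 1368


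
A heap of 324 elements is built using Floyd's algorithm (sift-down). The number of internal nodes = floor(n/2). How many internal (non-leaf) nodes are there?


Leaf nodes occupy roughly half the array.
Sift-down is called for each internal node, starting from the last one.
Internal nodes = floor(n/2) = floor(324/2) = 162


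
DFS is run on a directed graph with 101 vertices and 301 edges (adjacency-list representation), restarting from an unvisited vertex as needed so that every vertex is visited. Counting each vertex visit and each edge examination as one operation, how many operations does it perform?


A full DFS traversal processes each vertex exactly once (push/pop on stack).
Each directed edge is examined once.
V = 101, E = 301
V + E = 402


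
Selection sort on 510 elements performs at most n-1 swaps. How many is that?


Each of the 509 passes places one element in its final position.
Pass 1: swap minimum into position 0
Pass 2: swap minimum of remaining into position 1
...
Pass 509: last two elements, one swap
Maximum swaps = 510 - 1 = 509


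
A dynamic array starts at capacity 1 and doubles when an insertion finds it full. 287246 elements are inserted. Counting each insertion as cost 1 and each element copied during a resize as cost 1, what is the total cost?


n = 287246
Insertion costs: 287246
Resizes copy 1, 2, 4, ... up to the largest power of 2 that is <= n-1 = 287245, i.e. 262144.
Copy costs = 1 + 2 + 4 + 8 + 16 + 32 + 64 + 128 + 256 + 512 + 1024 + 2048 + 4096 + 8192 + 16384 + 32768 + 65536 + 131072 + 262144 = 524287
Total = 287246 + 524287 = 811533


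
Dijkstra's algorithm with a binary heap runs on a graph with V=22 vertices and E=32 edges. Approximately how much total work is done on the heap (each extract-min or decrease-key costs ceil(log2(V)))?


Dijkstra with a binary heap: each vertex is extracted once, each edge may relax once.
Each heap operation costs O(log V).
V + E = 22 + 32 = 54
ceil(log2(22)) = 5 (since 2^4 = 16 < 22 <= 32 = 2^5)
Total heap work = (V+E) * ceil(log2(V)) = 54 * 5 = 270


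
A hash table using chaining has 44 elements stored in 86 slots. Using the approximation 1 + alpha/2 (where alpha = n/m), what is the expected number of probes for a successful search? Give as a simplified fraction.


Load factor alpha = n/m = 44/86
Expected probes = 1 + alpha/2 = 1 + 44/(2*86)
= 1 + 44/172
= 172/172 + 44/172
= 216/172
Simplify: 54/43


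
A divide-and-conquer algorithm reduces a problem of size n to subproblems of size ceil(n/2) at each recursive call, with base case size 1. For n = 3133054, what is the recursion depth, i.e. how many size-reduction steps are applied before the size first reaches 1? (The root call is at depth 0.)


Each step divides the size by 2 (rounding up); after k steps the size is ceil(n/2^k), which equals 1 exactly when 2^k >= n.
So the depth is the smallest k with 2^k >= 3133054, i.e. ceil(log_2(3133054)).
2^21 = 2097152 < 3133054 <= 4194304 = 2^22
Recursion depth = 22


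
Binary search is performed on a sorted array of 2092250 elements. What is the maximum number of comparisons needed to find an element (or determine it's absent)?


Binary search halves the search space each comparison:
  Step 1: search space = 2092250 -> 1046125
  Step 2: search space = 1046125 -> 523062
  Step 3: search space = 523062 -> 261531
  Step 4: search space = 261531 -> 130765
  Step 5: search space = 130765 -> 65382
  Step 6: search space = 65382 -> 32691
  Step 7: search space = 32691 -> 16345
  Step 8: search space = 16345 -> 8172
  Step 9: search space = 8172 -> 4086
  Step 10: search space = 4086 -> 2043
  Step 11: search space = 2043 -> 1021
  Step 12: search space = 1021 -> 510
  Step 13: search space = 510 -> 255
  Step 14: search space = 255 -> 127
  Step 15: search space = 127 -> 63
  Step 16: search space = 63 -> 31
  Step 17: search space = 31 -> 15
  Step 18: search space = 15 -> 7
  Step 19: search space = 7 -> 3
  Step 20: search space = 3 -> 1
  Step 21: search space = 1 (final check)
Maximum comparisons = floor(log2(2092250)) + 1 = 20 + 1 = 21


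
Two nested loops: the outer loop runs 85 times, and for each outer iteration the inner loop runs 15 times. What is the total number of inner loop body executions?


Outer loop: 85 iterations
Inner loop: 15 iterations per outer iteration
Total = 85 * 15 = 1275


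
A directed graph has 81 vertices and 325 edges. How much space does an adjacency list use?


Adjacency list: one list head per vertex + one entry per edge
Vertex heads: 81
Edge entries: 325
Total = 81 + 325 = 406


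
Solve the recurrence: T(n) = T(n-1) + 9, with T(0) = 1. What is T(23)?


Unrolling the recurrence:
T(23) = T(22) + 9
       = T(21) + 9 + 9
       = T(20) + 9*3
       ...
       = T(0) + 9*23
       = 1 + 207 = 208


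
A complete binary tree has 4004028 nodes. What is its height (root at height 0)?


In a complete binary tree, level k holds nodes 2^k .. 2^(k+1)-1 (1-indexed).
Height = floor(log2(n)) = floor(log2(4004028)) = 21
Check: 2^21 = 2097152 <= 4004028 < 4194304 = 2^22


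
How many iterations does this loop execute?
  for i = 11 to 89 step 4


The loop variable i takes values starting at 11 and increments by 4 each iteration.
Sequence: i = 11, 15, 19, 23, 27, 31, 35, 39, 43, ...
The upper bound 89 is inclusive, so the count is floor((last - first) / step) + 1:
floor((89 - 11) / 4) + 1 = floor(78/4) + 1 = 19 + 1 = 20


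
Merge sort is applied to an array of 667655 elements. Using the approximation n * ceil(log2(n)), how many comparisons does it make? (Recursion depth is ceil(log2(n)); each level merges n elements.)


Merge sort divides the array into halves recursively.
Number of levels = ceil(log2(667655)) = 20
At each level, approximately n = 667655 comparisons are needed for merging.
Total comparisons ~ n * ceil(log2(n)) = 667655 * 20 = 13353100


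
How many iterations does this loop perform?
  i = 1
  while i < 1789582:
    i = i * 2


The loop variable doubles each iteration:
i = 1 -> 2 -> 4 -> 8 -> 16 -> 32 -> 64 -> 128 -> 256 -> 512 -> 1024 -> 2048 -> 4096 -> 8192 -> 16384 -> 32768 -> 65536 -> 131072 -> 262144 -> 524288 -> 1048576 -> 2097152 (stop, 2097152 >= 1789582)
Number of doublings = ceil(log2(1789582)) = 21


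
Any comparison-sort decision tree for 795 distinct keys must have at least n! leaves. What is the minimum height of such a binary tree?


A binary decision tree of height h has at most 2^h leaves and needs at least n! of them, so h >= ceil(log2(n!)).
795! is far too large to multiply out, so use Stirling's series:
  ln(n!) ~ n ln n - n + (1/2) ln(2 pi n) + 1/(12n)  (error below 1/(360 n^3), negligible here)
  ln(795) = 6.6783421
  n ln n = 795 * 6.6783421 = 5309.2820
  (1/2) ln(2 pi * 795) = (1/2) ln(4995.1323) = 4.2581
  1/(12*795) = 0.0001
  ln(795!) ~ 5309.2820 - 795 + 4.2581 + 0.0001 = 4518.5402
Convert to base 2: log2(795!) = 4518.5402 / ln 2 = 4518.5402 / 0.69314718 = 6518.8755
ceil(6518.8755) = 6519


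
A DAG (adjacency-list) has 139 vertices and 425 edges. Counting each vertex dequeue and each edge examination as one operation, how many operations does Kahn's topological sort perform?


V = 139 (vertex processing)
E = 425 (edge processing)
V + E = 139 + 425 = 564


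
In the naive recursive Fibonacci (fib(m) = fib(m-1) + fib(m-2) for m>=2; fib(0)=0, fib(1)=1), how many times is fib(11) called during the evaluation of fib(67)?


Let N(m) = number of times fib(m) is called while evaluating fib(67).
N(67) = 1 (the initial call).
N(66) = 1 (only fib(67) calls it).
For 1 <= m <= 65: fib(m) is called by fib(m+1) and fib(m+2), so
  N(m) = N(m+1) + N(m+2).
fib(0) is called only by fib(2), so N(0) = N(2).
Walk down from m=67:
  N(67)=1, N(66)=1, N(65)=2, N(64)=3, N(63)=5, N(62)=8, N(61)=13, N(60)=21, N(59)=34, N(58)=55, N(57)=89, N(56)=144, N(55)=233, N(54)=377, N(53)=610, N(52)=987, N(51)=1597, N(50)=2584, N(49)=4181, N(48)=6765, N(47)=10946, N(46)=17711, N(45)=28657, N(44)=46368, N(43)=75025, N(42)=121393, N(41)=196418, N(40)=317811, N(39)=514229, N(38)=832040, N(37)=1346269, N(36)=2178309, N(35)=3524578, N(34)=5702887, N(33)=9227465, N(32)=14930352, N(31)=24157817, N(30)=39088169, N(29)=63245986, N(28)=102334155, N(27)=165580141, N(26)=267914296, N(25)=433494437, N(24)=701408733, N(23)=1134903170, N(22)=1836311903, N(21)=2971215073, N(20)=4807526976, N(19)=7778742049, N(18)=12586269025, N(17)=20365011074, N(16)=32951280099, N(15)=53316291173, N(14)=86267571272, N(13)=139583862445, N(12)=225851433717, N(11)=365435296162
N(11) = 365435296162


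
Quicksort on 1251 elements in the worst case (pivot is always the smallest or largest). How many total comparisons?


In the worst case, each partition step picks the worst pivot:
  Partition 1: 1250 comparisons (n-1 elements to compare)
  Partition 2: 1249 comparisons
  Partition 3: 1248 comparisons
  Partition 4: 1247 comparisons
  Partition 5: 1246 comparisons
  ...
  Last partition: 0 comparisons
Total = (n-1) + (n-2) + ... + 1 + 0 = n*(n-1)/2
= 1251*1250/2 = 781875


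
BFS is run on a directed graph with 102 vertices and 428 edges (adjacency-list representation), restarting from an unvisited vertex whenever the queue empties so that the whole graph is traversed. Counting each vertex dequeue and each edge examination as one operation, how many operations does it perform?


A full BFS traversal dequeues each vertex exactly once and examines each directed edge exactly once.
V = 102 (vertex processing cost)
E = 428 (edge examination cost)
Total operations proportional to V + E = 102 + 428 = 530


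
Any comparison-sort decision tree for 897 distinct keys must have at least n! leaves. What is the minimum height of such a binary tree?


A binary decision tree of height h has at most 2^h leaves and needs at least n! of them, so h >= ceil(log2(n!)).
897! is far too large to multiply out, so use Stirling's series:
  ln(n!) ~ n ln n - n + (1/2) ln(2 pi n) + 1/(12n)  (error below 1/(360 n^3), negligible here)
  ln(897) = 6.7990559
  n ln n = 897 * 6.7990559 = 6098.7531
  (1/2) ln(2 pi * 897) = (1/2) ln(5636.0172) = 4.3185
  1/(12*897) = 0.0001
  ln(897!) ~ 6098.7531 - 897 + 4.3185 + 0.0001 = 5206.0717
Convert to base 2: log2(897!) = 5206.0717 / ln 2 = 5206.0717 / 0.69314718 = 7510.7738
ceil(7510.7738) = 7511


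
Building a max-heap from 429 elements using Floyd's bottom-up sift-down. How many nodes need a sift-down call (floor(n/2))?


In a heap of 429 elements (0-indexed array):
  Last element index: 428
  Parent of last element: floor((428 - 1) / 2) = 213
  Internal nodes: indices 0 to 213
  Count = floor(429/2) = 214


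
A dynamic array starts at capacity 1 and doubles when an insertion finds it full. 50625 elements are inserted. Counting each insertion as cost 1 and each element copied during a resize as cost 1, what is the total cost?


n = 50625
Insertion costs: 50625
Resizes copy 1, 2, 4, ... up to the largest power of 2 that is <= n-1 = 50624, i.e. 32768.
Copy costs = 1 + 2 + 4 + 8 + 16 + 32 + 64 + 128 + 256 + 512 + 1024 + 2048 + 4096 + 8192 + 16384 + 32768 = 65535
Total = 50625 + 65535 = 116160
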